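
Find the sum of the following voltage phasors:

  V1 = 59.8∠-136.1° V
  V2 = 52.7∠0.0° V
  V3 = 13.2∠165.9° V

Step 1 — Convert each phasor to rectangular form:
  V1 = 59.8·(cos(-136.1°) + j·sin(-136.1°)) = -43.09 - j41.47 V
  V2 = 52.7·(cos(0.0°) + j·sin(0.0°)) = 52.7 V
  V3 = 13.2·(cos(165.9°) + j·sin(165.9°)) = -12.8 + j3.216 V
Step 2 — Sum components: V_total = -3.191 - j38.25 V.
Step 3 — Convert to polar: |V_total| = 38.38 V, ∠V_total = -94.8°.

V_total = 38.38∠-94.8° V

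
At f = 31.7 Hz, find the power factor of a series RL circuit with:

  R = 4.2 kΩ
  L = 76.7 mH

Step 1 — Angular frequency: ω = 2π·f = 2π·31.7 = 199.2 rad/s.
Step 2 — Component impedances:
  R: Z = R = 4200 Ω
  L: Z = jωL = j·199.2·0.0767 = 0 + j15.28 Ω
Step 3 — Series combination: Z_total = R + L = 4200 + j15.28 Ω = 4200∠0.2° Ω.
Step 4 — Power factor: PF = cos(φ) = Re(Z)/|Z| = 4200/4200 = 1.
Step 5 — Type: Im(Z) = 15.28 ⇒ lagging (phase φ = 0.2°).

PF = 1 (lagging, φ = 0.2°)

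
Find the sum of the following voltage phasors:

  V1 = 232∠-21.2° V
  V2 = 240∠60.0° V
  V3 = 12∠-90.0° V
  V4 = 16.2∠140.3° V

Step 1 — Convert each phasor to rectangular form:
  V1 = 232·(cos(-21.2°) + j·sin(-21.2°)) = 216.3 - j83.9 V
  V2 = 240·(cos(60.0°) + j·sin(60.0°)) = 120 + j207.8 V
  V3 = 12·(cos(-90.0°) + j·sin(-90.0°)) = 0 - j12 V
  V4 = 16.2·(cos(140.3°) + j·sin(140.3°)) = -12.46 + j10.35 V
Step 2 — Sum components: V_total = 323.8 + j122.3 V.
Step 3 — Convert to polar: |V_total| = 346.2 V, ∠V_total = 20.7°.

V_total = 346.2∠20.7° V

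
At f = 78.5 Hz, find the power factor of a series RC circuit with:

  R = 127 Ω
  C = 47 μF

Step 1 — Angular frequency: ω = 2π·f = 2π·78.5 = 493.2 rad/s.
Step 2 — Component impedances:
  R: Z = R = 127 Ω
  C: Z = 1/(jωC) = -j/(ω·C) = 0 - j43.14 Ω
Step 3 — Series combination: Z_total = R + C = 127 - j43.14 Ω = 134.1∠-18.8° Ω.
Step 4 — Power factor: PF = cos(φ) = Re(Z)/|Z| = 127/134.126 = 0.9469.
Step 5 — Type: Im(Z) = -43.14 ⇒ leading (phase φ = -18.8°).

PF = 0.9469 (leading, φ = -18.8°)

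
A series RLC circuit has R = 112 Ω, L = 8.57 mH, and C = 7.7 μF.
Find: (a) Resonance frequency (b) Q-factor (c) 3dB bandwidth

Step 1 — Resonance: ω₀ = 1/√(LC) = 1/√(0.00857·7.7e-06) = 3893 rad/s.
Step 2 — f₀ = ω₀/(2π) = 619.6 Hz.
Step 3 — Series Q: Q = ω₀L/R = 3893·0.00857/112 = 0.2979.
Step 4 — Bandwidth: Δω = ω₀/Q = 1.307e+04 rad/s; BW = Δω/(2π) = 2080 Hz.

(a) f₀ = 619.6 Hz  (b) Q = 0.2979  (c) BW = 2080 Hz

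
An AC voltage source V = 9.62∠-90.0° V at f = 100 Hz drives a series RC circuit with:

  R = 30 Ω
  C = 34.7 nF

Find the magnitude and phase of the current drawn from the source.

Step 1 — Angular frequency: ω = 2π·f = 2π·100 = 628.3 rad/s.
Step 2 — Component impedances:
  R: Z = R = 30 Ω
  C: Z = 1/(jωC) = -j/(ω·C) = 0 - j4.587e+04 Ω
Step 3 — Series combination: Z_total = R + C = 30 - j4.587e+04 Ω = 4.587e+04∠-90.0° Ω.
Step 4 — Source phasor: V = 9.62∠-90.0° V = 0 - j9.62 V.
Step 5 — Ohm's law: I = V / Z_total = (0 - j9.62) / (30 - j4.587e+04) = 0.0002097 - j1.372e-07 A.
Step 6 — Convert to polar: |I| = 0.0002097 A, ∠I = -0.0°.

I = 0.0002097∠-0.0° A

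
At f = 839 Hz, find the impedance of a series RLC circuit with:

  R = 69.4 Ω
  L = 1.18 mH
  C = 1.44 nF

Step 1 — Angular frequency: ω = 2π·f = 2π·839 = 5272 rad/s.
Step 2 — Component impedances:
  R: Z = R = 69.4 Ω
  L: Z = jωL = j·5272·0.00118 = 0 + j6.22 Ω
  C: Z = 1/(jωC) = -j/(ω·C) = 0 - j1.317e+05 Ω
Step 3 — Series combination: Z_total = R + L + C = 69.4 - j1.317e+05 Ω = 1.317e+05∠-90.0° Ω.

Z = 69.4 - j1.317e+05 Ω = 1.317e+05∠-90.0° Ω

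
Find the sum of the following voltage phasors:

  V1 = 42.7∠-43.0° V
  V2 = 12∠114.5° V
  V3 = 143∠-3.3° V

Step 1 — Convert each phasor to rectangular form:
  V1 = 42.7·(cos(-43.0°) + j·sin(-43.0°)) = 31.23 - j29.12 V
  V2 = 12·(cos(114.5°) + j·sin(114.5°)) = -4.976 + j10.92 V
  V3 = 143·(cos(-3.3°) + j·sin(-3.3°)) = 142.8 - j8.232 V
Step 2 — Sum components: V_total = 169 - j26.43 V.
Step 3 — Convert to polar: |V_total| = 171.1 V, ∠V_total = -8.9°.

V_total = 171.1∠-8.9° V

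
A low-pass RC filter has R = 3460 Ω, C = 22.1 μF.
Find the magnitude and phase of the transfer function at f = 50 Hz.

Step 1 — Angular frequency: ω = 2π·50 = 314.2 rad/s.
Step 2 — Transfer function: H(jω) = 1/(1 + jωRC).
Step 3 — Denominator: 1 + jωRC = 1 + j·314.2·3460·2.21e-05 = 1 + j24.02.
Step 4 — H = 0.00173 - j0.04156.
Step 5 — Magnitude: |H| = 0.04159 (-27.6 dB); phase: φ = -87.6°.

|H| = 0.04159 (-27.6 dB), φ = -87.6°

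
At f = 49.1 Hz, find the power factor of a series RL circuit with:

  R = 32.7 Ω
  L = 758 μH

Step 1 — Angular frequency: ω = 2π·f = 2π·49.1 = 308.5 rad/s.
Step 2 — Component impedances:
  R: Z = R = 32.7 Ω
  L: Z = jωL = j·308.5·0.000758 = 0 + j0.2338 Ω
Step 3 — Series combination: Z_total = R + L = 32.7 + j0.2338 Ω = 32.7∠0.4° Ω.
Step 4 — Power factor: PF = cos(φ) = Re(Z)/|Z| = 32.7/32.7 = 1.
Step 5 — Type: Im(Z) = 0.2338 ⇒ lagging (phase φ = 0.4°).

PF = 1 (lagging, φ = 0.4°)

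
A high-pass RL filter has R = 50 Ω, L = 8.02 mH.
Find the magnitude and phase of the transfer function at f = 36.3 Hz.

Step 1 — Angular frequency: ω = 2π·36.3 = 228.1 rad/s.
Step 2 — Transfer function: H(jω) = jωL/(R + jωL).
Step 3 — Numerator jωL = j·1.829; denominator R + jωL = 50 + j1.829.
Step 4 — H = 0.001337 + j0.03654.
Step 5 — Magnitude: |H| = 0.03656 (-28.7 dB); phase: φ = 87.9°.

|H| = 0.03656 (-28.7 dB), φ = 87.9°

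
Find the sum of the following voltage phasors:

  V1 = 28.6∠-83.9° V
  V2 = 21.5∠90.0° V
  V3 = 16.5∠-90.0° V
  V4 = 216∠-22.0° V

Step 1 — Convert each phasor to rectangular form:
  V1 = 28.6·(cos(-83.9°) + j·sin(-83.9°)) = 3.039 - j28.44 V
  V2 = 21.5·(cos(90.0°) + j·sin(90.0°)) = 0 + j21.5 V
  V3 = 16.5·(cos(-90.0°) + j·sin(-90.0°)) = 0 - j16.5 V
  V4 = 216·(cos(-22.0°) + j·sin(-22.0°)) = 200.3 - j80.92 V
Step 2 — Sum components: V_total = 203.3 - j104.4 V.
Step 3 — Convert to polar: |V_total| = 228.5 V, ∠V_total = -27.2°.

V_total = 228.5∠-27.2° V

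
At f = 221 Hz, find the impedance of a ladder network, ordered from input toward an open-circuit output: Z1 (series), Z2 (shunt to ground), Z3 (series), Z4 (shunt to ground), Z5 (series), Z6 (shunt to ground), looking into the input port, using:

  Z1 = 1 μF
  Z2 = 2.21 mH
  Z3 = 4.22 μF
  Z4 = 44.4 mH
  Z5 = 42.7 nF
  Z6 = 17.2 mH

Step 1 — Angular frequency: ω = 2π·f = 2π·221 = 1389 rad/s.
Step 2 — Component impedances:
  Z1: Z = 1/(jωC) = -j/(ω·C) = 0 - j720.2 Ω
  Z2: Z = jωL = j·1389·0.00221 = 0 + j3.069 Ω
  Z3: Z = 1/(jωC) = -j/(ω·C) = 0 - j170.7 Ω
  Z4: Z = jωL = j·1389·0.0444 = 0 + j61.65 Ω
  Z5: Z = 1/(jωC) = -j/(ω·C) = 0 - j1.687e+04 Ω
  Z6: Z = jωL = j·1389·0.0172 = 0 + j23.88 Ω
Step 3 — Ladder network (open output): work backward from the far end, alternating series and parallel combinations. Z_in = 0 - j717 Ω = 717∠-90.0° Ω.

Z = 0 - j717 Ω = 717∠-90.0° Ω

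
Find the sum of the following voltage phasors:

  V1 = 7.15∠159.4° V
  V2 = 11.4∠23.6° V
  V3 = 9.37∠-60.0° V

Step 1 — Convert each phasor to rectangular form:
  V1 = 7.15·(cos(159.4°) + j·sin(159.4°)) = -6.693 + j2.516 V
  V2 = 11.4·(cos(23.6°) + j·sin(23.6°)) = 10.45 + j4.564 V
  V3 = 9.37·(cos(-60.0°) + j·sin(-60.0°)) = 4.685 - j8.115 V
Step 2 — Sum components: V_total = 8.439 - j1.035 V.
Step 3 — Convert to polar: |V_total| = 8.502 V, ∠V_total = -7.0°.

V_total = 8.502∠-7.0° V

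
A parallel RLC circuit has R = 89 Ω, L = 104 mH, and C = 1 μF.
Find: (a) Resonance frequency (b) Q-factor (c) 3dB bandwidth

Step 1 — Resonance: ω₀ = 1/√(LC) = 1/√(0.104·1e-06) = 3101 rad/s.
Step 2 — f₀ = ω₀/(2π) = 493.5 Hz.
Step 3 — Parallel Q: Q = R/(ω₀L) = 89/(3101·0.104) = 0.276.
Step 4 — Bandwidth: Δω = ω₀/Q = 1.124e+04 rad/s; BW = Δω/(2π) = 1788 Hz.

(a) f₀ = 493.5 Hz  (b) Q = 0.276  (c) BW = 1788 Hz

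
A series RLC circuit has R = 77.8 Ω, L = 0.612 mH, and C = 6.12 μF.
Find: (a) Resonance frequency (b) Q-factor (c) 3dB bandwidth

Step 1 — Resonance condition Im(Z)=0 gives ω₀ = 1/√(LC).
Step 2 — ω₀ = 1/√(0.000612·6.12e-06) = 1.634e+04 rad/s.
Step 3 — f₀ = ω₀/(2π) = 2601 Hz.
Step 4 — Series Q: Q = ω₀L/R = 1.634e+04·0.000612/77.8 = 0.1285.
Step 5 — 3dB bandwidth: Δω = ω₀/Q = 1.271e+05 rad/s; BW = Δω/(2π) = 2.023e+04 Hz.

(a) f₀ = 2601 Hz  (b) Q = 0.1285  (c) BW = 2.023e+04 Hz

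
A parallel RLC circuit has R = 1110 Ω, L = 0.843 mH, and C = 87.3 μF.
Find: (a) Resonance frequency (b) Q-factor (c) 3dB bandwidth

Step 1 — Resonance: ω₀ = 1/√(LC) = 1/√(0.000843·8.73e-05) = 3686 rad/s.
Step 2 — f₀ = ω₀/(2π) = 586.7 Hz.
Step 3 — Parallel Q: Q = R/(ω₀L) = 1110/(3686·0.000843) = 357.2.
Step 4 — Bandwidth: Δω = ω₀/Q = 10.32 rad/s; BW = Δω/(2π) = 1.642 Hz.

(a) f₀ = 586.7 Hz  (b) Q = 357.2  (c) BW = 1.642 Hz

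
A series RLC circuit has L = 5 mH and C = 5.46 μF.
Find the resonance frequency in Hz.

Step 1 — Resonance condition Im(Z)=0 gives ω₀ = 1/√(LC).
Step 2 — ω₀ = 1/√(0.005·5.46e-06) = 6052 rad/s.
Step 3 — f₀ = ω₀/(2π) = 963.2 Hz.

f₀ = 963.2 Hz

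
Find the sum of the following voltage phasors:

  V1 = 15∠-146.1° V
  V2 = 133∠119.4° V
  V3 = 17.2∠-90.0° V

Step 1 — Convert each phasor to rectangular form:
  V1 = 15·(cos(-146.1°) + j·sin(-146.1°)) = -12.45 - j8.366 V
  V2 = 133·(cos(119.4°) + j·sin(119.4°)) = -65.29 + j115.9 V
  V3 = 17.2·(cos(-90.0°) + j·sin(-90.0°)) = 0 - j17.2 V
Step 2 — Sum components: V_total = -77.74 + j90.31 V.
Step 3 — Convert to polar: |V_total| = 119.2 V, ∠V_total = 130.7°.

V_total = 119.2∠130.7° V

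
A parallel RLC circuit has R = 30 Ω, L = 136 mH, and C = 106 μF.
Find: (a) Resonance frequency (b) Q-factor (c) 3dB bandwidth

Step 1 — Resonance: ω₀ = 1/√(LC) = 1/√(0.136·0.000106) = 263.4 rad/s.
Step 2 — f₀ = ω₀/(2π) = 41.92 Hz.
Step 3 — Parallel Q: Q = R/(ω₀L) = 30/(263.4·0.136) = 0.8375.
Step 4 — Bandwidth: Δω = ω₀/Q = 314.5 rad/s; BW = Δω/(2π) = 50.05 Hz.

(a) f₀ = 41.92 Hz  (b) Q = 0.8375  (c) BW = 50.05 Hz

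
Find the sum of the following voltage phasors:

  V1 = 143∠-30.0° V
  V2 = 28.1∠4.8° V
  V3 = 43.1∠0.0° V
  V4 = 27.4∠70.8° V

Step 1 — Convert each phasor to rectangular form:
  V1 = 143·(cos(-30.0°) + j·sin(-30.0°)) = 123.8 - j71.5 V
  V2 = 28.1·(cos(4.8°) + j·sin(4.8°)) = 28 + j2.351 V
  V3 = 43.1·(cos(0.0°) + j·sin(0.0°)) = 43.1 V
  V4 = 27.4·(cos(70.8°) + j·sin(70.8°)) = 9.011 + j25.88 V
Step 2 — Sum components: V_total = 204 - j43.27 V.
Step 3 — Convert to polar: |V_total| = 208.5 V, ∠V_total = -12.0°.

V_total = 208.5∠-12.0° V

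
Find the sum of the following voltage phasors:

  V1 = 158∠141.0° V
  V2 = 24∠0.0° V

Step 1 — Convert each phasor to rectangular form:
  V1 = 158·(cos(141.0°) + j·sin(141.0°)) = -122.8 + j99.43 V
  V2 = 24·(cos(0.0°) + j·sin(0.0°)) = 24 V
Step 2 — Sum components: V_total = -98.79 + j99.43 V.
Step 3 — Convert to polar: |V_total| = 140.2 V, ∠V_total = 134.8°.

V_total = 140.2∠134.8° V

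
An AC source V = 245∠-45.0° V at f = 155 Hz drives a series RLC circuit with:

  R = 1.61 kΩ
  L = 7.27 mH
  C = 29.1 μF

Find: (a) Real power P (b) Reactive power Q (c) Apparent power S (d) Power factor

Step 1 — Angular frequency: ω = 2π·f = 2π·155 = 973.9 rad/s.
Step 2 — Component impedances:
  R: Z = R = 1610 Ω
  L: Z = jωL = j·973.9·0.00727 = 0 + j7.08 Ω
  C: Z = 1/(jωC) = -j/(ω·C) = 0 - j35.29 Ω
Step 3 — Series combination: Z_total = R + L + C = 1610 - j28.21 Ω = 1610∠-1.0° Ω.
Step 4 — Source phasor: V = 245∠-45.0° V = 173.2 - j173.2 V.
Step 5 — Current: I = V / Z = 0.1095 - j0.1057 A = 0.1522∠-44.0° A.
Step 6 — Complex power: S = V·I* = 37.27 - j0.6529 VA.
Step 7 — Real power: P = Re(S) = 37.27 W.
Step 8 — Reactive power: Q = Im(S) = -0.6529 VAR.
Step 9 — Apparent power: |S| = 37.28 VA.
Step 10 — Power factor: PF = P/|S| = 0.9998 (leading).

(a) P = 37.27 W  (b) Q = -0.6529 VAR  (c) S = 37.28 VA  (d) PF = 0.9998 (leading)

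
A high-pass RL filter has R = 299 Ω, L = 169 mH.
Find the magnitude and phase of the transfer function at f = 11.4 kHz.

Step 1 — Angular frequency: ω = 2π·1.14e+04 = 7.163e+04 rad/s.
Step 2 — Transfer function: H(jω) = jωL/(R + jωL).
Step 3 — Numerator jωL = j·1.211e+04; denominator R + jωL = 299 + j1.211e+04.
Step 4 — H = 0.9994 + j0.02469.
Step 5 — Magnitude: |H| = 0.9997 (-0.0 dB); phase: φ = 1.4°.

|H| = 0.9997 (-0.0 dB), φ = 1.4°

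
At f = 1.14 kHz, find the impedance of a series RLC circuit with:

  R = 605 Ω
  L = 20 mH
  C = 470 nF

Step 1 — Angular frequency: ω = 2π·f = 2π·1140 = 7163 rad/s.
Step 2 — Component impedances:
  R: Z = R = 605 Ω
  L: Z = jωL = j·7163·0.02 = 0 + j143.3 Ω
  C: Z = 1/(jωC) = -j/(ω·C) = 0 - j297 Ω
Step 3 — Series combination: Z_total = R + L + C = 605 - j153.8 Ω = 624.2∠-14.3° Ω.

Z = 605 - j153.8 Ω = 624.2∠-14.3° Ω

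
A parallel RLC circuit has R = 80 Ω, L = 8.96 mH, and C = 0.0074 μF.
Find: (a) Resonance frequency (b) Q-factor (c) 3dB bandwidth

Step 1 — Resonance: ω₀ = 1/√(LC) = 1/√(0.00896·7.4e-09) = 1.228e+05 rad/s.
Step 2 — f₀ = ω₀/(2π) = 1.955e+04 Hz.
Step 3 — Parallel Q: Q = R/(ω₀L) = 80/(1.228e+05·0.00896) = 0.0727.
Step 4 — Bandwidth: Δω = ω₀/Q = 1.689e+06 rad/s; BW = Δω/(2π) = 2.688e+05 Hz.

(a) f₀ = 1.955e+04 Hz  (b) Q = 0.0727  (c) BW = 2.688e+05 Hz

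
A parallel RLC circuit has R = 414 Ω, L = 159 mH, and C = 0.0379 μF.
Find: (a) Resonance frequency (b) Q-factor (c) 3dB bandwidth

Step 1 — Resonance: ω₀ = 1/√(LC) = 1/√(0.159·3.79e-08) = 1.288e+04 rad/s.
Step 2 — f₀ = ω₀/(2π) = 2050 Hz.
Step 3 — Parallel Q: Q = R/(ω₀L) = 414/(1.288e+04·0.159) = 0.2021.
Step 4 — Bandwidth: Δω = ω₀/Q = 6.373e+04 rad/s; BW = Δω/(2π) = 1.014e+04 Hz.

(a) f₀ = 2050 Hz  (b) Q = 0.2021  (c) BW = 1.014e+04 Hz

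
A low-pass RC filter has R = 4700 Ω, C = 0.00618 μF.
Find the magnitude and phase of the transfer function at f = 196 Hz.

Step 1 — Angular frequency: ω = 2π·196 = 1232 rad/s.
Step 2 — Transfer function: H(jω) = 1/(1 + jωRC).
Step 3 — Denominator: 1 + jωRC = 1 + j·1232·4700·6.18e-09 = 1 + j0.03577.
Step 4 — H = 0.9987 - j0.03572.
Step 5 — Magnitude: |H| = 0.9994 (-0.0 dB); phase: φ = -2.0°.

|H| = 0.9994 (-0.0 dB), φ = -2.0°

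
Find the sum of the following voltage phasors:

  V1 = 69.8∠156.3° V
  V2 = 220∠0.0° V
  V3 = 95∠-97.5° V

Step 1 — Convert each phasor to rectangular form:
  V1 = 69.8·(cos(156.3°) + j·sin(156.3°)) = -63.91 + j28.06 V
  V2 = 220·(cos(0.0°) + j·sin(0.0°)) = 220 V
  V3 = 95·(cos(-97.5°) + j·sin(-97.5°)) = -12.4 - j94.19 V
Step 2 — Sum components: V_total = 143.7 - j66.13 V.
Step 3 — Convert to polar: |V_total| = 158.2 V, ∠V_total = -24.7°.

V_total = 158.2∠-24.7° V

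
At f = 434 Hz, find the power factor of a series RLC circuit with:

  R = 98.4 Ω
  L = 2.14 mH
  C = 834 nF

Step 1 — Angular frequency: ω = 2π·f = 2π·434 = 2727 rad/s.
Step 2 — Component impedances:
  R: Z = R = 98.4 Ω
  L: Z = jωL = j·2727·0.00214 = 0 + j5.836 Ω
  C: Z = 1/(jωC) = -j/(ω·C) = 0 - j439.7 Ω
Step 3 — Series combination: Z_total = R + L + C = 98.4 - j433.9 Ω = 444.9∠-77.2° Ω.
Step 4 — Power factor: PF = cos(φ) = Re(Z)/|Z| = 98.4/444.9 = 0.2212.
Step 5 — Type: Im(Z) = -433.9 ⇒ leading (phase φ = -77.2°).

PF = 0.2212 (leading, φ = -77.2°)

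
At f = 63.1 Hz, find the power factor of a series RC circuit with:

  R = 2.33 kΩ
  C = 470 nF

Step 1 — Angular frequency: ω = 2π·f = 2π·63.1 = 396.5 rad/s.
Step 2 — Component impedances:
  R: Z = R = 2330 Ω
  C: Z = 1/(jωC) = -j/(ω·C) = 0 - j5367 Ω
Step 3 — Series combination: Z_total = R + C = 2330 - j5367 Ω = 5851∠-66.5° Ω.
Step 4 — Power factor: PF = cos(φ) = Re(Z)/|Z| = 2330/5850.5 = 0.3983.
Step 5 — Type: Im(Z) = -5367 ⇒ leading (phase φ = -66.5°).

PF = 0.3983 (leading, φ = -66.5°)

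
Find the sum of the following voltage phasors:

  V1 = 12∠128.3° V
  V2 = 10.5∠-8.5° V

Step 1 — Convert each phasor to rectangular form:
  V1 = 12·(cos(128.3°) + j·sin(128.3°)) = -7.437 + j9.417 V
  V2 = 10.5·(cos(-8.5°) + j·sin(-8.5°)) = 10.38 - j1.552 V
Step 2 — Sum components: V_total = 2.947 + j7.865 V.
Step 3 — Convert to polar: |V_total| = 8.399 V, ∠V_total = 69.5°.

V_total = 8.399∠69.5° V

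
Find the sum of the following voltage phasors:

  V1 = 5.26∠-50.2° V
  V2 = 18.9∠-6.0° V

Step 1 — Convert each phasor to rectangular form:
  V1 = 5.26·(cos(-50.2°) + j·sin(-50.2°)) = 3.367 - j4.041 V
  V2 = 18.9·(cos(-6.0°) + j·sin(-6.0°)) = 18.8 - j1.976 V
Step 2 — Sum components: V_total = 22.16 - j6.017 V.
Step 3 — Convert to polar: |V_total| = 22.97 V, ∠V_total = -15.2°.

V_total = 22.97∠-15.2° V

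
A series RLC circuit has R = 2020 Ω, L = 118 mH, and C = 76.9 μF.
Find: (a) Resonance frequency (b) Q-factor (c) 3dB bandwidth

Step 1 — Resonance condition Im(Z)=0 gives ω₀ = 1/√(LC).
Step 2 — ω₀ = 1/√(0.118·7.69e-05) = 332 rad/s.
Step 3 — f₀ = ω₀/(2π) = 52.83 Hz.
Step 4 — Series Q: Q = ω₀L/R = 332·0.118/2020 = 0.01939.
Step 5 — 3dB bandwidth: Δω = ω₀/Q = 1.712e+04 rad/s; BW = Δω/(2π) = 2725 Hz.

(a) f₀ = 52.83 Hz  (b) Q = 0.01939  (c) BW = 2725 Hz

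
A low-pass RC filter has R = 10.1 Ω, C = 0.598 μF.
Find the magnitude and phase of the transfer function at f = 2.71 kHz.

Step 1 — Angular frequency: ω = 2π·2710 = 1.703e+04 rad/s.
Step 2 — Transfer function: H(jω) = 1/(1 + jωRC).
Step 3 — Denominator: 1 + jωRC = 1 + j·1.703e+04·10.1·5.98e-07 = 1 + j0.1028.
Step 4 — H = 0.9895 - j0.1018.
Step 5 — Magnitude: |H| = 0.9948 (-0.0 dB); phase: φ = -5.9°.

|H| = 0.9948 (-0.0 dB), φ = -5.9°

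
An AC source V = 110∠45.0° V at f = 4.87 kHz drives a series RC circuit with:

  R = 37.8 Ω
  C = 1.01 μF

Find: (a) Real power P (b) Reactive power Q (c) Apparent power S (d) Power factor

Step 1 — Angular frequency: ω = 2π·f = 2π·4870 = 3.06e+04 rad/s.
Step 2 — Component impedances:
  R: Z = R = 37.8 Ω
  C: Z = 1/(jωC) = -j/(ω·C) = 0 - j32.36 Ω
Step 3 — Series combination: Z_total = R + C = 37.8 - j32.36 Ω = 49.76∠-40.6° Ω.
Step 4 — Source phasor: V = 110∠45.0° V = 77.78 + j77.78 V.
Step 5 — Current: I = V / Z = 0.171 + j2.204 A = 2.211∠85.6° A.
Step 6 — Complex power: S = V·I* = 184.7 - j158.1 VA.
Step 7 — Real power: P = Re(S) = 184.7 W.
Step 8 — Reactive power: Q = Im(S) = -158.1 VAR.
Step 9 — Apparent power: |S| = 243.2 VA.
Step 10 — Power factor: PF = P/|S| = 0.7597 (leading).

(a) P = 184.7 W  (b) Q = -158.1 VAR  (c) S = 243.2 VA  (d) PF = 0.7597 (leading)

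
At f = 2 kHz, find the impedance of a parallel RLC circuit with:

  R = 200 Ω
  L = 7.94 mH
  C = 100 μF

Step 1 — Angular frequency: ω = 2π·f = 2π·2000 = 1.257e+04 rad/s.
Step 2 — Component impedances:
  R: Z = R = 200 Ω
  L: Z = jωL = j·1.257e+04·0.00794 = 0 + j99.78 Ω
  C: Z = 1/(jωC) = -j/(ω·C) = 0 - j0.7958 Ω
Step 3 — Parallel combination: 1/Z_total = 1/R + 1/L + 1/C; Z_total = 0.003217 - j0.8022 Ω = 0.8022∠-89.8° Ω.

Z = 0.003217 - j0.8022 Ω = 0.8022∠-89.8° Ω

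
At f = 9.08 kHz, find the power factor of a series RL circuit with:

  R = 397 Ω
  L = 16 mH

Step 1 — Angular frequency: ω = 2π·f = 2π·9080 = 5.705e+04 rad/s.
Step 2 — Component impedances:
  R: Z = R = 397 Ω
  L: Z = jωL = j·5.705e+04·0.016 = 0 + j912.8 Ω
Step 3 — Series combination: Z_total = R + L = 397 + j912.8 Ω = 995.4∠66.5° Ω.
Step 4 — Power factor: PF = cos(φ) = Re(Z)/|Z| = 397/995.4 = 0.3988.
Step 5 — Type: Im(Z) = 912.8 ⇒ lagging (phase φ = 66.5°).

PF = 0.3988 (lagging, φ = 66.5°)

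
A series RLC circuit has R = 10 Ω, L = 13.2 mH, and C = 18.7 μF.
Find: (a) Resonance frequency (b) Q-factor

Step 1 — Resonance condition Im(Z)=0 gives ω₀ = 1/√(LC).
Step 2 — ω₀ = 1/√(0.0132·1.87e-05) = 2013 rad/s.
Step 3 — f₀ = ω₀/(2π) = 320.3 Hz.
Step 4 — Series Q: Q = ω₀L/R = 2013·0.0132/10 = 2.657.

(a) f₀ = 320.3 Hz  (b) Q = 2.657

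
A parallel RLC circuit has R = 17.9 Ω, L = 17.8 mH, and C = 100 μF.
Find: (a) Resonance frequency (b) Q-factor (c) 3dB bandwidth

Step 1 — Resonance: ω₀ = 1/√(LC) = 1/√(0.0178·0.0001) = 749.5 rad/s.
Step 2 — f₀ = ω₀/(2π) = 119.3 Hz.
Step 3 — Parallel Q: Q = R/(ω₀L) = 17.9/(749.5·0.0178) = 1.342.
Step 4 — Bandwidth: Δω = ω₀/Q = 558.7 rad/s; BW = Δω/(2π) = 88.91 Hz.

(a) f₀ = 119.3 Hz  (b) Q = 1.342  (c) BW = 88.91 Hz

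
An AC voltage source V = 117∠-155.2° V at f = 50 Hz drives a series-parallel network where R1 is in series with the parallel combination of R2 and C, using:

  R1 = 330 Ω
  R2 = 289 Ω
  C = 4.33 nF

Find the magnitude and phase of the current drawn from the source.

Step 1 — Angular frequency: ω = 2π·f = 2π·50 = 314.2 rad/s.
Step 2 — Component impedances:
  R1: Z = R = 330 Ω
  R2: Z = R = 289 Ω
  C: Z = 1/(jωC) = -j/(ω·C) = 0 - j7.351e+05 Ω
Step 3 — Parallel branch: R2 || C = 1/(1/R2 + 1/C) = 289 - j0.1136 Ω.
Step 4 — Series with R1: Z_total = R1 + (R2 || C) = 619 - j0.1136 Ω = 619∠-0.0° Ω.
Step 5 — Source phasor: V = 117∠-155.2° V = -106.2 - j49.08 V.
Step 6 — Ohm's law: I = V / Z_total = (-106.2 - j49.08) / (619 - j0.1136) = -0.1716 - j0.07931 A.
Step 7 — Convert to polar: |I| = 0.189 A, ∠I = -155.2°.

I = 0.189∠-155.2° A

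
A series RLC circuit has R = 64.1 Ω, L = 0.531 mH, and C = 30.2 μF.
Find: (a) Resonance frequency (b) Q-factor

Step 1 — Resonance condition Im(Z)=0 gives ω₀ = 1/√(LC).
Step 2 — ω₀ = 1/√(0.000531·3.02e-05) = 7897 rad/s.
Step 3 — f₀ = ω₀/(2π) = 1257 Hz.
Step 4 — Series Q: Q = ω₀L/R = 7897·0.000531/64.1 = 0.06542.

(a) f₀ = 1257 Hz  (b) Q = 0.06542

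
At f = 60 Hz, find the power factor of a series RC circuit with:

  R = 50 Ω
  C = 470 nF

Step 1 — Angular frequency: ω = 2π·f = 2π·60 = 377 rad/s.
Step 2 — Component impedances:
  R: Z = R = 50 Ω
  C: Z = 1/(jωC) = -j/(ω·C) = 0 - j5644 Ω
Step 3 — Series combination: Z_total = R + C = 50 - j5644 Ω = 5644∠-89.5° Ω.
Step 4 — Power factor: PF = cos(φ) = Re(Z)/|Z| = 50/5644 = 0.008859.
Step 5 — Type: Im(Z) = -5644 ⇒ leading (phase φ = -89.5°).

PF = 0.008859 (leading, φ = -89.5°)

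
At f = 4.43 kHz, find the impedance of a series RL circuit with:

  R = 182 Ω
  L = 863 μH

Step 1 — Angular frequency: ω = 2π·f = 2π·4430 = 2.783e+04 rad/s.
Step 2 — Component impedances:
  R: Z = R = 182 Ω
  L: Z = jωL = j·2.783e+04·0.000863 = 0 + j24.02 Ω
Step 3 — Series combination: Z_total = R + L = 182 + j24.02 Ω = 183.6∠7.5° Ω.

Z = 182 + j24.02 Ω = 183.6∠7.5° Ω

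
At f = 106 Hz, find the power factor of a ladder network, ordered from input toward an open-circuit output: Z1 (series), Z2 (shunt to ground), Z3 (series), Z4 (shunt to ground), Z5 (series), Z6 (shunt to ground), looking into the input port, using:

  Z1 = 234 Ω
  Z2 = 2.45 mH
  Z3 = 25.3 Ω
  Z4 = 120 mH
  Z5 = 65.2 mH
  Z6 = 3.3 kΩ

Step 1 — Angular frequency: ω = 2π·f = 2π·106 = 666 rad/s.
Step 2 — Component impedances:
  Z1: Z = R = 234 Ω
  Z2: Z = jωL = j·666·0.00245 = 0 + j1.632 Ω
  Z3: Z = R = 25.3 Ω
  Z4: Z = jωL = j·666·0.12 = 0 + j79.92 Ω
  Z5: Z = jωL = j·666·0.0652 = 0 + j43.42 Ω
  Z6: Z = R = 3300 Ω
Step 3 — Ladder network (open output): work backward from the far end, alternating series and parallel combinations. Z_in = 234 + j1.602 Ω = 234∠0.4° Ω.
Step 4 — Power factor: PF = cos(φ) = Re(Z)/|Z| = 234/234 = 1.
Step 5 — Type: Im(Z) = 1.602 ⇒ lagging (phase φ = 0.4°).

PF = 1 (lagging, φ = 0.4°)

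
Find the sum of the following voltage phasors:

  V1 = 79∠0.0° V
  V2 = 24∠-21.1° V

Step 1 — Convert each phasor to rectangular form:
  V1 = 79·(cos(0.0°) + j·sin(0.0°)) = 79 V
  V2 = 24·(cos(-21.1°) + j·sin(-21.1°)) = 22.39 - j8.64 V
Step 2 — Sum components: V_total = 101.4 - j8.64 V.
Step 3 — Convert to polar: |V_total| = 101.8 V, ∠V_total = -4.9°.

V_total = 101.8∠-4.9° V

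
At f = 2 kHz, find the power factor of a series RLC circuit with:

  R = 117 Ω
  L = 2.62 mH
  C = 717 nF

Step 1 — Angular frequency: ω = 2π·f = 2π·2000 = 1.257e+04 rad/s.
Step 2 — Component impedances:
  R: Z = R = 117 Ω
  L: Z = jωL = j·1.257e+04·0.00262 = 0 + j32.92 Ω
  C: Z = 1/(jωC) = -j/(ω·C) = 0 - j111 Ω
Step 3 — Series combination: Z_total = R + L + C = 117 - j78.06 Ω = 140.7∠-33.7° Ω.
Step 4 — Power factor: PF = cos(φ) = Re(Z)/|Z| = 117/140.651 = 0.8318.
Step 5 — Type: Im(Z) = -78.06 ⇒ leading (phase φ = -33.7°).

PF = 0.8318 (leading, φ = -33.7°)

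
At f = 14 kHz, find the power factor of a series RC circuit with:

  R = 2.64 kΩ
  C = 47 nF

Step 1 — Angular frequency: ω = 2π·f = 2π·1.4e+04 = 8.796e+04 rad/s.
Step 2 — Component impedances:
  R: Z = R = 2640 Ω
  C: Z = 1/(jωC) = -j/(ω·C) = 0 - j241.9 Ω
Step 3 — Series combination: Z_total = R + C = 2640 - j241.9 Ω = 2651∠-5.2° Ω.
Step 4 — Power factor: PF = cos(φ) = Re(Z)/|Z| = 2640/2651.1 = 0.9958.
Step 5 — Type: Im(Z) = -241.9 ⇒ leading (phase φ = -5.2°).

PF = 0.9958 (leading, φ = -5.2°)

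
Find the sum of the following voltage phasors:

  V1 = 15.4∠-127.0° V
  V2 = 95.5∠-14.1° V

Step 1 — Convert each phasor to rectangular form:
  V1 = 15.4·(cos(-127.0°) + j·sin(-127.0°)) = -9.268 - j12.3 V
  V2 = 95.5·(cos(-14.1°) + j·sin(-14.1°)) = 92.62 - j23.27 V
Step 2 — Sum components: V_total = 83.35 - j35.56 V.
Step 3 — Convert to polar: |V_total| = 90.62 V, ∠V_total = -23.1°.

V_total = 90.62∠-23.1° V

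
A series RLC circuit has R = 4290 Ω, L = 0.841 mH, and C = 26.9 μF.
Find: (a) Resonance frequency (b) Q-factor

Step 1 — Resonance condition Im(Z)=0 gives ω₀ = 1/√(LC).
Step 2 — ω₀ = 1/√(0.000841·2.69e-05) = 6649 rad/s.
Step 3 — f₀ = ω₀/(2π) = 1058 Hz.
Step 4 — Series Q: Q = ω₀L/R = 6649·0.000841/4290 = 0.001303.

(a) f₀ = 1058 Hz  (b) Q = 0.001303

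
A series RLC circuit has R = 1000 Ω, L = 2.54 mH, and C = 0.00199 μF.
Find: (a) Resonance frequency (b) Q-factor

Step 1 — Resonance condition Im(Z)=0 gives ω₀ = 1/√(LC).
Step 2 — ω₀ = 1/√(0.00254·1.99e-09) = 4.448e+05 rad/s.
Step 3 — f₀ = ω₀/(2π) = 7.079e+04 Hz.
Step 4 — Series Q: Q = ω₀L/R = 4.448e+05·0.00254/1000 = 1.13.

(a) f₀ = 7.079e+04 Hz  (b) Q = 1.13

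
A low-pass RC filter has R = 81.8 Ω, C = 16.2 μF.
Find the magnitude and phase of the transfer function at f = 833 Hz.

Step 1 — Angular frequency: ω = 2π·833 = 5234 rad/s.
Step 2 — Transfer function: H(jω) = 1/(1 + jωRC).
Step 3 — Denominator: 1 + jωRC = 1 + j·5234·81.8·1.62e-05 = 1 + j6.936.
Step 4 — H = 0.02036 - j0.1412.
Step 5 — Magnitude: |H| = 0.1427 (-16.9 dB); phase: φ = -81.8°.

|H| = 0.1427 (-16.9 dB), φ = -81.8°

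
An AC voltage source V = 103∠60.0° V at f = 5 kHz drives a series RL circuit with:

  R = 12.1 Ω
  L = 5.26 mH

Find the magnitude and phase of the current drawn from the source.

Step 1 — Angular frequency: ω = 2π·f = 2π·5000 = 3.142e+04 rad/s.
Step 2 — Component impedances:
  R: Z = R = 12.1 Ω
  L: Z = jωL = j·3.142e+04·0.00526 = 0 + j165.2 Ω
Step 3 — Series combination: Z_total = R + L = 12.1 + j165.2 Ω = 165.7∠85.8° Ω.
Step 4 — Source phasor: V = 103∠60.0° V = 51.5 + j89.2 V.
Step 5 — Ohm's law: I = V / Z_total = (51.5 + j89.2) / (12.1 + j165.2) = 0.5596 - j0.2707 A.
Step 6 — Convert to polar: |I| = 0.6216 A, ∠I = -25.8°.

I = 0.6216∠-25.8° A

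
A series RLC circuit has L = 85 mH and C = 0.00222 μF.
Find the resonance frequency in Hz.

Step 1 — Resonance condition Im(Z)=0 gives ω₀ = 1/√(LC).
Step 2 — ω₀ = 1/√(0.085·2.22e-09) = 7.28e+04 rad/s.
Step 3 — f₀ = ω₀/(2π) = 1.159e+04 Hz.

f₀ = 1.159e+04 Hz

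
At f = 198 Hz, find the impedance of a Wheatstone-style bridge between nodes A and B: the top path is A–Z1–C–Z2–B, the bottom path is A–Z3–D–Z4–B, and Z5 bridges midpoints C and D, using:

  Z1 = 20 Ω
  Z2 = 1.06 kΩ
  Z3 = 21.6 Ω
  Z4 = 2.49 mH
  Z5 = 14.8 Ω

Step 1 — Angular frequency: ω = 2π·f = 2π·198 = 1244 rad/s.
Step 2 — Component impedances:
  Z1: Z = R = 20 Ω
  Z2: Z = R = 1060 Ω
  Z3: Z = R = 21.6 Ω
  Z4: Z = jωL = j·1244·0.00249 = 0 + j3.098 Ω
  Z5: Z = R = 14.8 Ω
Step 3 — Bridge requires nodal analysis (the Z5 bridge couples midpoints C and D, so the two paths cannot be reduced to a simple series/parallel combination). Setting node B to ground and injecting 1 A at node A, the 3-node admittance system at A, C, D solves to V_A = Z_AB = 13.31 + j3.065 Ω = 13.65∠13.0° Ω.

Z = 13.31 + j3.065 Ω = 13.65∠13.0° Ω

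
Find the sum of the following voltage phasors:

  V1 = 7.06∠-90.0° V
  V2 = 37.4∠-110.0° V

Step 1 — Convert each phasor to rectangular form:
  V1 = 7.06·(cos(-90.0°) + j·sin(-90.0°)) = 0 - j7.06 V
  V2 = 37.4·(cos(-110.0°) + j·sin(-110.0°)) = -12.79 - j35.14 V
Step 2 — Sum components: V_total = -12.79 - j42.2 V.
Step 3 — Convert to polar: |V_total| = 44.1 V, ∠V_total = -106.9°.

V_total = 44.1∠-106.9° V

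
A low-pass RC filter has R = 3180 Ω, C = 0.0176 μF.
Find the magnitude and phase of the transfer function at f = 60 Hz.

Step 1 — Angular frequency: ω = 2π·60 = 377 rad/s.
Step 2 — Transfer function: H(jω) = 1/(1 + jωRC).
Step 3 — Denominator: 1 + jωRC = 1 + j·377·3180·1.76e-08 = 1 + j0.0211.
Step 4 — H = 0.9996 - j0.02109.
Step 5 — Magnitude: |H| = 0.9998 (-0.0 dB); phase: φ = -1.2°.

|H| = 0.9998 (-0.0 dB), φ = -1.2°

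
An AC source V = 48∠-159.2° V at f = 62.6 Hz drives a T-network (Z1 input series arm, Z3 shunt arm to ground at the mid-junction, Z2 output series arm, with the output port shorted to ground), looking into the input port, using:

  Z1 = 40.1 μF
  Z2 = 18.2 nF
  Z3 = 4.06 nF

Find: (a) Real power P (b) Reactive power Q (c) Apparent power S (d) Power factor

Step 1 — Angular frequency: ω = 2π·f = 2π·62.6 = 393.3 rad/s.
Step 2 — Component impedances:
  Z1: Z = 1/(jωC) = -j/(ω·C) = 0 - j63.4 Ω
  Z2: Z = 1/(jωC) = -j/(ω·C) = 0 - j1.397e+05 Ω
  Z3: Z = 1/(jωC) = -j/(ω·C) = 0 - j6.262e+05 Ω
Step 3 — With the output port shorted to ground, the output series arm Z2 runs from the junction to ground; the shunt arm Z3 also runs from the junction to ground. They appear in parallel: Z3 || Z2 = 0 - j1.142e+05 Ω.
Step 4 — Series with input arm Z1: Z_in = Z1 + (Z3 || Z2) = 0 - j1.143e+05 Ω = 1.143e+05∠-90.0° Ω.
Step 5 — Source phasor: V = 48∠-159.2° V = -44.87 - j17.05 V.
Step 6 — Current: I = V / Z = 0.0001492 - j0.0003927 A = 0.00042∠-69.2° A.
Step 7 — Complex power: S = V·I* = 0 - j0.02016 VA.
Step 8 — Real power: P = Re(S) = 0 W.
Step 9 — Reactive power: Q = Im(S) = -0.02016 VAR.
Step 10 — Apparent power: |S| = 0.02016 VA.
Step 11 — Power factor: PF = P/|S| = 0 (leading).

(a) P = 0 W  (b) Q = -0.02016 VAR  (c) S = 0.02016 VA  (d) PF = 0 (leading)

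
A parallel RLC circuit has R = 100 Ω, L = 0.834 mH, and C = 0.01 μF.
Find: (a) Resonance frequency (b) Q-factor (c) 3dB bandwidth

Step 1 — Resonance: ω₀ = 1/√(LC) = 1/√(0.000834·1e-08) = 3.463e+05 rad/s.
Step 2 — f₀ = ω₀/(2π) = 5.511e+04 Hz.
Step 3 — Parallel Q: Q = R/(ω₀L) = 100/(3.463e+05·0.000834) = 0.3463.
Step 4 — Bandwidth: Δω = ω₀/Q = 1e+06 rad/s; BW = Δω/(2π) = 1.592e+05 Hz.

(a) f₀ = 5.511e+04 Hz  (b) Q = 0.3463  (c) BW = 1.592e+05 Hz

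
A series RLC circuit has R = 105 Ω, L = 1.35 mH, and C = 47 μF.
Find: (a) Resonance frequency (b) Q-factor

Step 1 — Resonance condition Im(Z)=0 gives ω₀ = 1/√(LC).
Step 2 — ω₀ = 1/√(0.00135·4.7e-05) = 3970 rad/s.
Step 3 — f₀ = ω₀/(2π) = 631.8 Hz.
Step 4 — Series Q: Q = ω₀L/R = 3970·0.00135/105 = 0.05104.

(a) f₀ = 631.8 Hz  (b) Q = 0.05104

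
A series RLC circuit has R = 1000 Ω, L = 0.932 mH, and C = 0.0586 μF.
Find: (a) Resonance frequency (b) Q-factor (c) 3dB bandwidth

Step 1 — Resonance condition Im(Z)=0 gives ω₀ = 1/√(LC).
Step 2 — ω₀ = 1/√(0.000932·5.86e-08) = 1.353e+05 rad/s.
Step 3 — f₀ = ω₀/(2π) = 2.154e+04 Hz.
Step 4 — Series Q: Q = ω₀L/R = 1.353e+05·0.000932/1000 = 0.1261.
Step 5 — 3dB bandwidth: Δω = ω₀/Q = 1.073e+06 rad/s; BW = Δω/(2π) = 1.708e+05 Hz.

(a) f₀ = 2.154e+04 Hz  (b) Q = 0.1261  (c) BW = 1.708e+05 Hz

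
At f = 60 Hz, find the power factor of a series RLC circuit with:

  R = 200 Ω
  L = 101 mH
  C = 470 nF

Step 1 — Angular frequency: ω = 2π·f = 2π·60 = 377 rad/s.
Step 2 — Component impedances:
  R: Z = R = 200 Ω
  L: Z = jωL = j·377·0.101 = 0 + j38.08 Ω
  C: Z = 1/(jωC) = -j/(ω·C) = 0 - j5644 Ω
Step 3 — Series combination: Z_total = R + L + C = 200 - j5606 Ω = 5609∠-88.0° Ω.
Step 4 — Power factor: PF = cos(φ) = Re(Z)/|Z| = 200/5609 = 0.03566.
Step 5 — Type: Im(Z) = -5606 ⇒ leading (phase φ = -88.0°).

PF = 0.03566 (leading, φ = -88.0°)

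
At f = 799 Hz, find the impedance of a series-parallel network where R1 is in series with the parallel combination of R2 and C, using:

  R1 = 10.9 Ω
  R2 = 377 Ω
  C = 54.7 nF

Step 1 — Angular frequency: ω = 2π·f = 2π·799 = 5020 rad/s.
Step 2 — Component impedances:
  R1: Z = R = 10.9 Ω
  R2: Z = R = 377 Ω
  C: Z = 1/(jωC) = -j/(ω·C) = 0 - j3642 Ω
Step 3 — Parallel branch: R2 || C = 1/(1/R2 + 1/C) = 373 - j38.62 Ω.
Step 4 — Series with R1: Z_total = R1 + (R2 || C) = 383.9 - j38.62 Ω = 385.8∠-5.7° Ω.

Z = 383.9 - j38.62 Ω = 385.8∠-5.7° Ω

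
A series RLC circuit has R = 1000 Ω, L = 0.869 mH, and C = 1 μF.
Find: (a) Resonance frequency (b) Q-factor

Step 1 — Resonance condition Im(Z)=0 gives ω₀ = 1/√(LC).
Step 2 — ω₀ = 1/√(0.000869·1e-06) = 3.392e+04 rad/s.
Step 3 — f₀ = ω₀/(2π) = 5399 Hz.
Step 4 — Series Q: Q = ω₀L/R = 3.392e+04·0.000869/1000 = 0.02948.

(a) f₀ = 5399 Hz  (b) Q = 0.02948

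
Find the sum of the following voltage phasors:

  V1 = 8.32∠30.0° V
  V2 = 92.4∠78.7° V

Step 1 — Convert each phasor to rectangular form:
  V1 = 8.32·(cos(30.0°) + j·sin(30.0°)) = 7.205 + j4.16 V
  V2 = 92.4·(cos(78.7°) + j·sin(78.7°)) = 18.11 + j90.61 V
Step 2 — Sum components: V_total = 25.31 + j94.77 V.
Step 3 — Convert to polar: |V_total| = 98.09 V, ∠V_total = 75.0°.

V_total = 98.09∠75.0° V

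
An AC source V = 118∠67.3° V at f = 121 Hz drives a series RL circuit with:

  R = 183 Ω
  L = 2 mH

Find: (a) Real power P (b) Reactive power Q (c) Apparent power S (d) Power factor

Step 1 — Angular frequency: ω = 2π·f = 2π·121 = 760.3 rad/s.
Step 2 — Component impedances:
  R: Z = R = 183 Ω
  L: Z = jωL = j·760.3·0.002 = 0 + j1.521 Ω
Step 3 — Series combination: Z_total = R + L = 183 + j1.521 Ω = 183∠0.5° Ω.
Step 4 — Source phasor: V = 118∠67.3° V = 45.54 + j108.9 V.
Step 5 — Current: I = V / Z = 0.2538 + j0.5928 A = 0.6448∠66.8° A.
Step 6 — Complex power: S = V·I* = 76.08 + j0.6322 VA.
Step 7 — Real power: P = Re(S) = 76.08 W.
Step 8 — Reactive power: Q = Im(S) = 0.6322 VAR.
Step 9 — Apparent power: |S| = 76.08 VA.
Step 10 — Power factor: PF = P/|S| = 1 (lagging).

(a) P = 76.08 W  (b) Q = 0.6322 VAR  (c) S = 76.08 VA  (d) PF = 1 (lagging)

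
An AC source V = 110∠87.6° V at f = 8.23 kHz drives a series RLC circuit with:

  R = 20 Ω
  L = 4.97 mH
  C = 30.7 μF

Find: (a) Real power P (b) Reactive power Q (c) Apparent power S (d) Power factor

Step 1 — Angular frequency: ω = 2π·f = 2π·8230 = 5.171e+04 rad/s.
Step 2 — Component impedances:
  R: Z = R = 20 Ω
  L: Z = jωL = j·5.171e+04·0.00497 = 0 + j257 Ω
  C: Z = 1/(jωC) = -j/(ω·C) = 0 - j0.6299 Ω
Step 3 — Series combination: Z_total = R + L + C = 20 + j256.4 Ω = 257.2∠85.5° Ω.
Step 4 — Source phasor: V = 110∠87.6° V = 4.606 + j109.9 V.
Step 5 — Current: I = V / Z = 0.4275 + j0.01538 A = 0.4278∠2.1° A.
Step 6 — Complex power: S = V·I* = 3.66 + j46.91 VA.
Step 7 — Real power: P = Re(S) = 3.66 W.
Step 8 — Reactive power: Q = Im(S) = 46.91 VAR.
Step 9 — Apparent power: |S| = 47.05 VA.
Step 10 — Power factor: PF = P/|S| = 0.07778 (lagging).

(a) P = 3.66 W  (b) Q = 46.91 VAR  (c) S = 47.05 VA  (d) PF = 0.07778 (lagging)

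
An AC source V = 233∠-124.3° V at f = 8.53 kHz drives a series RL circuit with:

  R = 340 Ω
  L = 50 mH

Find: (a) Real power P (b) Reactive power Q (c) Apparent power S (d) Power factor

Step 1 — Angular frequency: ω = 2π·f = 2π·8530 = 5.36e+04 rad/s.
Step 2 — Component impedances:
  R: Z = R = 340 Ω
  L: Z = jωL = j·5.36e+04·0.05 = 0 + j2680 Ω
Step 3 — Series combination: Z_total = R + L = 340 + j2680 Ω = 2701∠82.8° Ω.
Step 4 — Source phasor: V = 233∠-124.3° V = -131.3 - j192.5 V.
Step 5 — Current: I = V / Z = -0.07681 + j0.03925 A = 0.08626∠152.9° A.
Step 6 — Complex power: S = V·I* = 2.53 + j19.94 VA.
Step 7 — Real power: P = Re(S) = 2.53 W.
Step 8 — Reactive power: Q = Im(S) = 19.94 VAR.
Step 9 — Apparent power: |S| = 20.1 VA.
Step 10 — Power factor: PF = P/|S| = 0.1259 (lagging).

(a) P = 2.53 W  (b) Q = 19.94 VAR  (c) S = 20.1 VA  (d) PF = 0.1259 (lagging)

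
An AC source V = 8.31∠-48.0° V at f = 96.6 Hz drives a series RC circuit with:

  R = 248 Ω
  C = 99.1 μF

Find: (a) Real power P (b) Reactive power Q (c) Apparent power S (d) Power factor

Step 1 — Angular frequency: ω = 2π·f = 2π·96.6 = 607 rad/s.
Step 2 — Component impedances:
  R: Z = R = 248 Ω
  C: Z = 1/(jωC) = -j/(ω·C) = 0 - j16.63 Ω
Step 3 — Series combination: Z_total = R + C = 248 - j16.63 Ω = 248.6∠-3.8° Ω.
Step 4 — Source phasor: V = 8.31∠-48.0° V = 5.56 - j6.176 V.
Step 5 — Current: I = V / Z = 0.02398 - j0.02329 A = 0.03343∠-44.2° A.
Step 6 — Complex power: S = V·I* = 0.2772 - j0.01858 VA.
Step 7 — Real power: P = Re(S) = 0.2772 W.
Step 8 — Reactive power: Q = Im(S) = -0.01858 VAR.
Step 9 — Apparent power: |S| = 0.2778 VA.
Step 10 — Power factor: PF = P/|S| = 0.9978 (leading).

(a) P = 0.2772 W  (b) Q = -0.01858 VAR  (c) S = 0.2778 VA  (d) PF = 0.9978 (leading)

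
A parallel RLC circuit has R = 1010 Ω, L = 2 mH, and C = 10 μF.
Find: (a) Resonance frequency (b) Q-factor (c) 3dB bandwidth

Step 1 — Resonance: ω₀ = 1/√(LC) = 1/√(0.002·1e-05) = 7071 rad/s.
Step 2 — f₀ = ω₀/(2π) = 1125 Hz.
Step 3 — Parallel Q: Q = R/(ω₀L) = 1010/(7071·0.002) = 71.42.
Step 4 — Bandwidth: Δω = ω₀/Q = 99.01 rad/s; BW = Δω/(2π) = 15.76 Hz.

(a) f₀ = 1125 Hz  (b) Q = 71.42  (c) BW = 15.76 Hz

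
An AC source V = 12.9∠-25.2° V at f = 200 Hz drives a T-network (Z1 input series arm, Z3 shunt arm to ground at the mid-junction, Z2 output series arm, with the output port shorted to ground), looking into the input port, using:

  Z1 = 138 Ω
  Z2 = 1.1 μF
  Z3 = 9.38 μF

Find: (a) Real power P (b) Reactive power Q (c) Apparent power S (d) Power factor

Step 1 — Angular frequency: ω = 2π·f = 2π·200 = 1257 rad/s.
Step 2 — Component impedances:
  Z1: Z = R = 138 Ω
  Z2: Z = 1/(jωC) = -j/(ω·C) = 0 - j723.4 Ω
  Z3: Z = 1/(jωC) = -j/(ω·C) = 0 - j84.84 Ω
Step 3 — With the output port shorted to ground, the output series arm Z2 runs from the junction to ground; the shunt arm Z3 also runs from the junction to ground. They appear in parallel: Z3 || Z2 = 0 - j75.93 Ω.
Step 4 — Series with input arm Z1: Z_in = Z1 + (Z3 || Z2) = 138 - j75.93 Ω = 157.5∠-28.8° Ω.
Step 5 — Source phasor: V = 12.9∠-25.2° V = 11.67 - j5.493 V.
Step 6 — Current: I = V / Z = 0.08174 + j0.005173 A = 0.0819∠3.6° A.
Step 7 — Complex power: S = V·I* = 0.9256 - j0.5093 VA.
Step 8 — Real power: P = Re(S) = 0.9256 W.
Step 9 — Reactive power: Q = Im(S) = -0.5093 VAR.
Step 10 — Apparent power: |S| = 1.056 VA.
Step 11 — Power factor: PF = P/|S| = 0.8761 (leading).

(a) P = 0.9256 W  (b) Q = -0.5093 VAR  (c) S = 1.056 VA  (d) PF = 0.8761 (leading)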